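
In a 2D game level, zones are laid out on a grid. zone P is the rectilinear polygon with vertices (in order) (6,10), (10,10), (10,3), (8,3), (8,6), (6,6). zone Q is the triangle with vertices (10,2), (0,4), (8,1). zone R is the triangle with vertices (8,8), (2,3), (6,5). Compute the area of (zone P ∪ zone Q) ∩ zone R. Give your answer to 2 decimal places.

1.07

|zone P ∪ zone Q| = 29.
|(zone P ∪ zone Q) ∩ zone R| = 1.07.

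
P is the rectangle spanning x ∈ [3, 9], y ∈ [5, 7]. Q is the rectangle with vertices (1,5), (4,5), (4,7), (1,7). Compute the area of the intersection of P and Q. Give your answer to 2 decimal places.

|P∩Q|: x∈[3,4], y∈[5,7] → 1·2 = 2.

2.00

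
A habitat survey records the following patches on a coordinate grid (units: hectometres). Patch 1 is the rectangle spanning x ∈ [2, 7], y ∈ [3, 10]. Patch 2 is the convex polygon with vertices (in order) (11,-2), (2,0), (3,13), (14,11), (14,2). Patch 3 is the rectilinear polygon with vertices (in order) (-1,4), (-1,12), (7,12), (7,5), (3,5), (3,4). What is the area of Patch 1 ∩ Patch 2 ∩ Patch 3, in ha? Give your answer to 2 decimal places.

22.77

The intersection is the polygon with vertices (7,5), (3,5), (3,4), (2.308,4), (2.769,10), (7,10).
By the shoelace formula its area is 22.77.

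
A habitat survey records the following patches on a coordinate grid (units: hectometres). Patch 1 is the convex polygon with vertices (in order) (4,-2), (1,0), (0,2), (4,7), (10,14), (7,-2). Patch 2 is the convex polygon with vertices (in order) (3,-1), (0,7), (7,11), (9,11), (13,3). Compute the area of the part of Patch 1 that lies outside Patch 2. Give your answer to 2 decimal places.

16.85

|Patch 1| = 71, |Patch 1∩Patch 2| = 54.1538.
|Patch 1 ∖ Patch 2| = |Patch 1| − |Patch 1∩Patch 2| = 71 − 54.1538 = 16.85.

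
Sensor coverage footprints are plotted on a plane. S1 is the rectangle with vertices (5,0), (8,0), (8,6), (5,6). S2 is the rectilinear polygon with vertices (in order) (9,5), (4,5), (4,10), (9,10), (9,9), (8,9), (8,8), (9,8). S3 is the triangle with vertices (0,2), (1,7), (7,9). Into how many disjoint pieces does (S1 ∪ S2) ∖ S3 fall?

(S1 ∪ S2) ∖ S3 is a single connected region.

1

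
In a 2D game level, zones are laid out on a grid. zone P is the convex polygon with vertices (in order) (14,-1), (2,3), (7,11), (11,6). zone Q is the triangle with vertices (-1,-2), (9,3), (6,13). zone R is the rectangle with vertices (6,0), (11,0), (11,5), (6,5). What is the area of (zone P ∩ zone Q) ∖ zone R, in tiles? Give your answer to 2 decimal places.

|zone P ∩ zone Q| = 31.3865.
|(zone P ∩ zone Q) ∩ zone R| = 7.6333.
|(zone P ∩ zone Q) ∖ zone R| = 31.3865 − 7.6333 = 23.75.

23.75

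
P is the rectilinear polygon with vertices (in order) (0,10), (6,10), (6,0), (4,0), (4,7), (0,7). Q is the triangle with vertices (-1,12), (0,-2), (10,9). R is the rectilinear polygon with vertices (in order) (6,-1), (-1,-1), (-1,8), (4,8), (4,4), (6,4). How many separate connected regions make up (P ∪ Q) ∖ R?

(P ∪ Q) ∖ R splits into 2 disjoint pieces (area 0.4903, area 39.7286).

2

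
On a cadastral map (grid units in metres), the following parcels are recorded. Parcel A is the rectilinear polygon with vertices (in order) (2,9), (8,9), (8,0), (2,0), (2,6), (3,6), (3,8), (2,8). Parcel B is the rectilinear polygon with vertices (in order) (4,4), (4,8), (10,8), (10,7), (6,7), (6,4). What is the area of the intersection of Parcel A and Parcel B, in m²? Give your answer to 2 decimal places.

The intersection is the polygon with vertices (8,7), (6,7), (6,4), (4,4), (4,8), (8,8).
By the shoelace formula its area is 10.00.

10.00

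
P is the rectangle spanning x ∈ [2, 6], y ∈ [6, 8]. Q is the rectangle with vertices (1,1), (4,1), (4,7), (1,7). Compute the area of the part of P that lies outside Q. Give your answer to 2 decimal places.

6.00

|P∩Q|: x∈[2,4], y∈[6,7] → 2·1 = 2.
|P| = 8.
|P ∖ Q| = |P| − |P∩Q| = 8 − 2 = 6.00.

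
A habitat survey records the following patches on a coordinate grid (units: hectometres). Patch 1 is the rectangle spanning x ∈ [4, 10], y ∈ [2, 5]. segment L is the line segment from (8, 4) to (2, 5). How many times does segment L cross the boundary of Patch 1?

The segment meets the boundary at (4,4.667).

1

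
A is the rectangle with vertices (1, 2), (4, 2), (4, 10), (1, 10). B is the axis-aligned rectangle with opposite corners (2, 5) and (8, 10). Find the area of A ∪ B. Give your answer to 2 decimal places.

By inclusion–exclusion:
Individual areas: |A| = 24, |B| = 30.
|A∩B|: x∈[2,4], y∈[5,10] → 2·5 = 10.
|A ∪ B| = 54 − 10 = 44.00.

44.00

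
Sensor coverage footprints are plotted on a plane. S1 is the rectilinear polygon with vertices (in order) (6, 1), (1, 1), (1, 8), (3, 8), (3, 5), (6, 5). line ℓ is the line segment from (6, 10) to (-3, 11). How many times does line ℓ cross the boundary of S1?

0

The segment lies entirely outside S1 and never meets its boundary.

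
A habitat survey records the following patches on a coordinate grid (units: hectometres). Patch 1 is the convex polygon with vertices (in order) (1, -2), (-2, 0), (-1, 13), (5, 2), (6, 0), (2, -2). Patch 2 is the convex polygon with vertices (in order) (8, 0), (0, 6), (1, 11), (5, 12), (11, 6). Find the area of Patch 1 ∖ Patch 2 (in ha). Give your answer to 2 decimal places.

51.13

|Patch 1| = 61.5, |Patch 1∩Patch 2| = 10.3673.
|Patch 1 ∖ Patch 2| = |Patch 1| − |Patch 1∩Patch 2| = 61.5 − 10.3673 = 51.13.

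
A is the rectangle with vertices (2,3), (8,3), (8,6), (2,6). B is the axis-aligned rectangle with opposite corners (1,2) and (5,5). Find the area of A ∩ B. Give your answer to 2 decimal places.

|A∩B|: x∈[2,5], y∈[3,5] → 3·2 = 6.

6.00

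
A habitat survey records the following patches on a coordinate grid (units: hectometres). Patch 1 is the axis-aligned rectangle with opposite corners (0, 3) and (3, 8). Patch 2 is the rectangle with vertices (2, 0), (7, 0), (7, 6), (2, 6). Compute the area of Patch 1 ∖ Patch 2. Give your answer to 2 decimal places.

12.00

|Patch 1∩Patch 2|: x∈[2,3], y∈[3,6] → 1·3 = 3.
|Patch 1| = 15.
|Patch 1 ∖ Patch 2| = |Patch 1| − |Patch 1∩Patch 2| = 15 − 3 = 12.00.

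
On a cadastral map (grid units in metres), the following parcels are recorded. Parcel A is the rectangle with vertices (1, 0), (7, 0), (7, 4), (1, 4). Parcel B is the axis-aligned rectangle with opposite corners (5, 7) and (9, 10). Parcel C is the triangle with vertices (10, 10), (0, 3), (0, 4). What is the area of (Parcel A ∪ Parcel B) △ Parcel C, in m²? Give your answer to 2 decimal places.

38.83

|Parcel A ∪ Parcel B| = 36.
|(Parcel A ∪ Parcel B) ∩ Parcel C| = 1.0857.
|(Parcel A ∪ Parcel B) △ Parcel C| = 36 + 5 − 2.1714 = 38.83.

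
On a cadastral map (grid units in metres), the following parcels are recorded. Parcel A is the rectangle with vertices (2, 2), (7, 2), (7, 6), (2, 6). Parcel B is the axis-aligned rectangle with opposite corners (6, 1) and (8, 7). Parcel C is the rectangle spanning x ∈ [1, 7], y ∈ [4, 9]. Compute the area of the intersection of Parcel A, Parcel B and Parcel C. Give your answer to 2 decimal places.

2.00

The intersection is the polygon with vertices (7,4), (6,4), (6,6), (7,6).
By the shoelace formula its area is 2.00.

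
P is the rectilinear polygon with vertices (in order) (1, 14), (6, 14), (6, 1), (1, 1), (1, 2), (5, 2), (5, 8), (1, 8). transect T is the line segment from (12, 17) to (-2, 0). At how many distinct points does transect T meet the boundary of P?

The segment meets the boundary at (4.588,8), (6,9.714).

2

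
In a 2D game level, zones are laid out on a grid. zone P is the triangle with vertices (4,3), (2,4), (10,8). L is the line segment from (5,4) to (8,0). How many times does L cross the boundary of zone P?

The segment meets the boundary at (5.077,3.897).

1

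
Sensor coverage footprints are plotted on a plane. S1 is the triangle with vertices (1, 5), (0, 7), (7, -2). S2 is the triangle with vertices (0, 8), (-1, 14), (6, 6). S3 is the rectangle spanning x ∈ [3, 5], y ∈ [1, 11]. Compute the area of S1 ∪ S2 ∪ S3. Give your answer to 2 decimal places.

35.67

By inclusion–exclusion:
Individual areas: |S1| = 2.5, |S2| = 17, |S3| = 20.
|S1∩S2| = 0.
|S1∩S3| = 0.5952.
|S2∩S3| = 3.2381.
|S1∩S2∩S3| = 0.
|S1 ∪ S2 ∪ S3| = 39.5 − 3.8333 + 0 = 35.67.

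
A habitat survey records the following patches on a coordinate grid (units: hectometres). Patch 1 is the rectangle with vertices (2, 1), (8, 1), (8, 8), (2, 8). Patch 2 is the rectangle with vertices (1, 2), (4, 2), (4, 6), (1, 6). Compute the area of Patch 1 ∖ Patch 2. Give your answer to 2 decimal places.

|Patch 1∩Patch 2|: x∈[2,4], y∈[2,6] → 2·4 = 8.
|Patch 1| = 42.
|Patch 1 ∖ Patch 2| = |Patch 1| − |Patch 1∩Patch 2| = 42 − 8 = 34.00.

34.00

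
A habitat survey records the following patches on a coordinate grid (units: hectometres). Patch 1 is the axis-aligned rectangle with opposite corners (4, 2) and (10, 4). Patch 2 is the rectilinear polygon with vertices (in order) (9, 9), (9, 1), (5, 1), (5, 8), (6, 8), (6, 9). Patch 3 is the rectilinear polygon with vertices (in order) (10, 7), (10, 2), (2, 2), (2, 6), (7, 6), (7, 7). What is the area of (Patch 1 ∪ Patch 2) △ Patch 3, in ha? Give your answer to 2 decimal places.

26.00

|Patch 1 ∪ Patch 2| = 35.
|(Patch 1 ∪ Patch 2) ∩ Patch 3| = 22.
|(Patch 1 ∪ Patch 2) △ Patch 3| = 35 + 35 − 44 = 26.00.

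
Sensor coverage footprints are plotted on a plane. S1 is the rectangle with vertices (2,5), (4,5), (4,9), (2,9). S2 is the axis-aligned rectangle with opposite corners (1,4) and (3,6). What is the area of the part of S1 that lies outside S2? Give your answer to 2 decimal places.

|S1∩S2|: x∈[2,3], y∈[5,6] → 1·1 = 1.
|S1| = 8.
|S1 ∖ S2| = |S1| − |S1∩S2| = 8 − 1 = 7.00.

7.00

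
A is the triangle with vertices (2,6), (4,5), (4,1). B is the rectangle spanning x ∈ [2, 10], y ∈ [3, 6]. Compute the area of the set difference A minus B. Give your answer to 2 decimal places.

0.80

|A| = 4, |A∩B| = 3.2.
|A ∖ B| = |A| − |A∩B| = 4 − 3.2 = 0.80.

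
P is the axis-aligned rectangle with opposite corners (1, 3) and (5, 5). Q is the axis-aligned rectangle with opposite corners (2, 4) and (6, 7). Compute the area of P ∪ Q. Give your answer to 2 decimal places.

By inclusion–exclusion:
Individual areas: |P| = 8, |Q| = 12.
|P∩Q|: x∈[2,5], y∈[4,5] → 3·1 = 3.
|P ∪ Q| = 20 − 3 = 17.00.

17.00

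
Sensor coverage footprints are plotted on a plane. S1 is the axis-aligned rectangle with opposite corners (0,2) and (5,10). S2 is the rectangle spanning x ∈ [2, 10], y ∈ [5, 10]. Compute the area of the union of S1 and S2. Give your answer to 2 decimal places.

65.00

By inclusion–exclusion:
Individual areas: |S1| = 40, |S2| = 40.
|S1∩S2|: x∈[2,5], y∈[5,10] → 3·5 = 15.
|S1 ∪ S2| = 80 − 15 = 65.00.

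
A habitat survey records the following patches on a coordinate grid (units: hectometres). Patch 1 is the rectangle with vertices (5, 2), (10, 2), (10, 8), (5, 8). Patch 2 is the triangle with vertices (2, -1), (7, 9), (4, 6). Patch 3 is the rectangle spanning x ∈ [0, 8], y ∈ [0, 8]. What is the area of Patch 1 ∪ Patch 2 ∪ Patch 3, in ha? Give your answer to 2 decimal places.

76.36

By inclusion–exclusion:
Individual areas: |Patch 1| = 30, |Patch 2| = 7.5, |Patch 3| = 64.
|Patch 1∩Patch 2| = 1.75.
|Patch 1∩Patch 3|: x∈[5,8], y∈[2,8] → 3·6 = 18.
|Patch 2∩Patch 3| = 7.1429.
|Patch 1∩Patch 2∩Patch 3| = 1.75.
|Patch 1 ∪ Patch 2 ∪ Patch 3| = 101.5 − 26.8929 + 1.75 = 76.36.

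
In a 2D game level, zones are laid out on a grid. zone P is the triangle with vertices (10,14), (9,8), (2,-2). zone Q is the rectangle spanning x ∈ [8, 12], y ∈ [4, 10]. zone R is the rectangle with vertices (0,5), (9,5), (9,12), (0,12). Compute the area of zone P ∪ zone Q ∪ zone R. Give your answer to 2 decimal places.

88.57

By inclusion–exclusion:
Individual areas: |zone P| = 16, |zone Q| = 24, |zone R| = 63.
|zone P∩zone Q| = 3.0476.
|zone P∩zone R| = 9.1.
|zone Q∩zone R|: x∈[8,9], y∈[5,10] → 1·5 = 5.
|zone P∩zone Q∩zone R| = 2.7143.
|zone P ∪ zone Q ∪ zone R| = 103 − 17.1476 + 2.7143 = 88.57.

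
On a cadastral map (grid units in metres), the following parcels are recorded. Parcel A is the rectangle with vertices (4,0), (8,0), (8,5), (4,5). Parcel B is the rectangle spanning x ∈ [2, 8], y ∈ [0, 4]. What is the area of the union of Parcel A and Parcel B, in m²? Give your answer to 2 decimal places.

By inclusion–exclusion:
Individual areas: |Parcel A| = 20, |Parcel B| = 24.
|Parcel A∩Parcel B|: x∈[4,8], y∈[0,4] → 4·4 = 16.
|Parcel A ∪ Parcel B| = 44 − 16 = 28.00.

28.00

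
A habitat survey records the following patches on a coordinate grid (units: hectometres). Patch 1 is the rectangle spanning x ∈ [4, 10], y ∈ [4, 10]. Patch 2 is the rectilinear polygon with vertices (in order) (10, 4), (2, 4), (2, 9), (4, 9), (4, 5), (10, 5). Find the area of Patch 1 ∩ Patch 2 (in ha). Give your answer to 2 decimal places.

6.00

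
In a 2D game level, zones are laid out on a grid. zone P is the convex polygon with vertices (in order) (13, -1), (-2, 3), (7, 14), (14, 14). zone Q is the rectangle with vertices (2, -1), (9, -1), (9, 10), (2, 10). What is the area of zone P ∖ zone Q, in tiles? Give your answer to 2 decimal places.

91.82

|zone P| = 153, |zone P∩zone Q| = 61.1768.
|zone P ∖ zone Q| = |zone P| − |zone P∩zone Q| = 153 − 61.1768 = 91.82.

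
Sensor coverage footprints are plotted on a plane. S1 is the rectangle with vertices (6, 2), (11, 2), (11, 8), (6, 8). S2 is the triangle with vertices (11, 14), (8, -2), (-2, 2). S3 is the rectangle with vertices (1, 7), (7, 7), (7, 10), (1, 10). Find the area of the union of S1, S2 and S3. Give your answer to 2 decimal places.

108.25

By inclusion–exclusion:
Individual areas: |S1| = 30, |S2| = 86, |S3| = 18.
|S1∩S2| = 19.875.
|S1∩S3|: x∈[6,7], y∈[7,8] → 1·1 = 1.
|S2∩S3| = 5.875.
|S1∩S2∩S3| = 1.
|S1 ∪ S2 ∪ S3| = 134 − 26.75 + 1 = 108.25.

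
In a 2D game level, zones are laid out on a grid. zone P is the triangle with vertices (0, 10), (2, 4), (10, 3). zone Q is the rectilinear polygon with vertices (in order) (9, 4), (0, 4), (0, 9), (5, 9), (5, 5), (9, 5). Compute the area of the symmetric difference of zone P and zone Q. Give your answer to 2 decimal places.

|zone P| = 23, |zone Q| = 29, |zone P∩zone Q| = 17.5595.
|zone P △ zone Q| = |zone P| + |zone Q| − 2·|zone P∩zone Q| = 23 + 29 − 35.119 = 16.88.

16.88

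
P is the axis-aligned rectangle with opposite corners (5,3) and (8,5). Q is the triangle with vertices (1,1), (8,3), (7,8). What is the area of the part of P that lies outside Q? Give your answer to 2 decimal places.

|P| = 6, |P∩Q| = 5.6.
|P ∖ Q| = |P| − |P∩Q| = 6 − 5.6 = 0.40.

0.40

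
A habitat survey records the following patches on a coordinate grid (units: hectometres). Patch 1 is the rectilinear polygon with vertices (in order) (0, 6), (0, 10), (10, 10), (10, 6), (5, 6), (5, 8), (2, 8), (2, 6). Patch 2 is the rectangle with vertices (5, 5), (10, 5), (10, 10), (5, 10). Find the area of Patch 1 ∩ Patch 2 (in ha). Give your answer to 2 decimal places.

The intersection is the polygon with vertices (10,10), (10,6), (5,6), (5,8), (5,10).
By the shoelace formula its area is 20.00.

20.00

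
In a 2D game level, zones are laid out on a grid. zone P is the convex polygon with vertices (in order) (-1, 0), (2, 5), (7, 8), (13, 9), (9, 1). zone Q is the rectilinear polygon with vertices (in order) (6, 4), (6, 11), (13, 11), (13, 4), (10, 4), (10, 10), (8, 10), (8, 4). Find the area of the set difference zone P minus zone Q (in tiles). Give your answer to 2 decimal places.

50.22

|zone P| = 66, |zone P∩zone Q| = 15.7833.
|zone P ∖ zone Q| = |zone P| − |zone P∩zone Q| = 66 − 15.7833 = 50.22.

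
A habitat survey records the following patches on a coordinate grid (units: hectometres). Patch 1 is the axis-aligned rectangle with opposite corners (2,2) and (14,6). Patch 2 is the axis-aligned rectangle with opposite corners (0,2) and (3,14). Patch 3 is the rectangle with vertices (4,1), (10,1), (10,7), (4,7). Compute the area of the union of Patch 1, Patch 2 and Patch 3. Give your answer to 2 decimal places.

By inclusion–exclusion:
Individual areas: |Patch 1| = 48, |Patch 2| = 36, |Patch 3| = 36.
|Patch 1∩Patch 2|: x∈[2,3], y∈[2,6] → 1·4 = 4.
|Patch 1∩Patch 3|: x∈[4,10], y∈[2,6] → 6·4 = 24.
|Patch 2∩Patch 3| = 0 (no overlap).
|Patch 1∩Patch 2∩Patch 3| = 0.
|Patch 1 ∪ Patch 2 ∪ Patch 3| = 120 − 28 + 0 = 92.00.

92.00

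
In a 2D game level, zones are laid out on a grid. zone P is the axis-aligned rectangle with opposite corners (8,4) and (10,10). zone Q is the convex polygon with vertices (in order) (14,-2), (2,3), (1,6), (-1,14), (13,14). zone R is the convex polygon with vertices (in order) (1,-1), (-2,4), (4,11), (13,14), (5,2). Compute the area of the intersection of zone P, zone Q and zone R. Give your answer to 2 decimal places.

4.00

The intersection is the polygon with vertices (8,10), (10,10), (10,9.5), (8,6.5).
By the shoelace formula its area is 4.00.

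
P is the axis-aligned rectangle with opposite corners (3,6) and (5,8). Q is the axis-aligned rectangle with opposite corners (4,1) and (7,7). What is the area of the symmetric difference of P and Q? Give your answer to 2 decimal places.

20.00

|P∩Q|: x∈[4,5], y∈[6,7] → 1·1 = 1.
|P △ Q| = |P| + |Q| − 2·|P∩Q| = 4 + 18 − 2 = 20.00.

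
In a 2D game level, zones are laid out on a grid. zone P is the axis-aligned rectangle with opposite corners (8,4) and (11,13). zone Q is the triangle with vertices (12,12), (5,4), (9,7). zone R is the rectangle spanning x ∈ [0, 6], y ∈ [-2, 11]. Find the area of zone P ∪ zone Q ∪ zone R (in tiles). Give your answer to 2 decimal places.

106.83

By inclusion–exclusion:
Individual areas: |zone P| = 27, |zone Q| = 5.5, |zone R| = 78.
|zone P∩zone Q| = 3.4702.
|zone P∩zone R| = 0 (no overlap).
|zone Q∩zone R| = 0.1964.
|zone P∩zone Q∩zone R| = 0.
|zone P ∪ zone Q ∪ zone R| = 110.5 − 3.6667 + 0 = 106.83.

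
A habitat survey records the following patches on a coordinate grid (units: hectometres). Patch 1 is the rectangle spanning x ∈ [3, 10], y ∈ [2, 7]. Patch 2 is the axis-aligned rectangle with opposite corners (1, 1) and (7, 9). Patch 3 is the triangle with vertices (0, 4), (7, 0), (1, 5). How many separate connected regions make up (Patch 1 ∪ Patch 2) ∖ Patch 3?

2

(Patch 1 ∪ Patch 2) ∖ Patch 3 splits into 2 disjoint pieces (area 53.4, area 5.1607).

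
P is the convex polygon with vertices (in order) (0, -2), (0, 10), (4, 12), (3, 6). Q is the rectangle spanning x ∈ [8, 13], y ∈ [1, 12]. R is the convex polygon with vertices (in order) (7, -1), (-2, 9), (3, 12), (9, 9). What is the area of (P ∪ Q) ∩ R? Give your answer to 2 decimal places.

21.45

|P ∪ Q| = 84.
|(P ∪ Q) ∩ R| = 21.45.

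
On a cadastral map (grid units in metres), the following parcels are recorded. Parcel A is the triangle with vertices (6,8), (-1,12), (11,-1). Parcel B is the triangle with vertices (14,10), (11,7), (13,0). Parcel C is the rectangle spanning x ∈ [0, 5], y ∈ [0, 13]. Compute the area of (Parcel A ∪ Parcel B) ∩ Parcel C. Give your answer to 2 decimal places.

The region (Parcel A ∪ Parcel B) ∩ Parcel C is the polygon with vertices (0,10.917), (0,11.429), (5,8.571), (5,5.5).
By the shoelace formula its area is 8.96.

8.96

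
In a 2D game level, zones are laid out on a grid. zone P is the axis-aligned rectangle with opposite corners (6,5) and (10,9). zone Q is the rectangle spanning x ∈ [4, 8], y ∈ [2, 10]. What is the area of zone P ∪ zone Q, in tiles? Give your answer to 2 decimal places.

By inclusion–exclusion:
Individual areas: |zone P| = 16, |zone Q| = 32.
|zone P∩zone Q|: x∈[6,8], y∈[5,9] → 2·4 = 8.
|zone P ∪ zone Q| = 48 − 8 = 40.00.

40.00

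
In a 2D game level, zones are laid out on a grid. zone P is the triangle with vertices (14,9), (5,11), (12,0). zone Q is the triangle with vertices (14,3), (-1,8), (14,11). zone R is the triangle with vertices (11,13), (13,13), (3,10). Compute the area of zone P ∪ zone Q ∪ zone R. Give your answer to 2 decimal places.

By inclusion–exclusion:
Individual areas: |zone P| = 42.5, |zone Q| = 60, |zone R| = 3.
|zone P∩zone Q| = 32.7574.
|zone P∩zone R| = 0.0742.
|zone Q∩zone R| = 0.
|zone P∩zone Q∩zone R| = 0.
|zone P ∪ zone Q ∪ zone R| = 105.5 − 32.8316 + 0 = 72.67.

72.67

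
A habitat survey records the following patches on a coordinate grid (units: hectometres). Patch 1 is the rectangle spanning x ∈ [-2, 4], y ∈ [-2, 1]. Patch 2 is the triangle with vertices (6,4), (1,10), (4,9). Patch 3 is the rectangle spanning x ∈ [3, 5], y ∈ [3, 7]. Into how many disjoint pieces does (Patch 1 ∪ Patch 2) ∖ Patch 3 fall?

(Patch 1 ∪ Patch 2) ∖ Patch 3 splits into 3 disjoint pieces (area 18, area 0.65, area 4.55).

3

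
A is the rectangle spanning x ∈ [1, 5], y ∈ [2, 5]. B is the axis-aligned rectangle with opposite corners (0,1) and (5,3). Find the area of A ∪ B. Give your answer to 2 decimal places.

18.00

By inclusion–exclusion:
Individual areas: |A| = 12, |B| = 10.
|A∩B|: x∈[1,5], y∈[2,3] → 4·1 = 4.
|A ∪ B| = 22 − 4 = 18.00.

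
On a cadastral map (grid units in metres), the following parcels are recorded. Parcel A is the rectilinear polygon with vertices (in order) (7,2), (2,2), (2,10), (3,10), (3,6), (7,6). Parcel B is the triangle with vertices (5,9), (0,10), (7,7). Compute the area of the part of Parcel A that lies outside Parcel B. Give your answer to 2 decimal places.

|Parcel A| = 24, |Parcel A∩Parcel B| = 0.5714.
|Parcel A ∖ Parcel B| = |Parcel A| − |Parcel A∩Parcel B| = 24 − 0.5714 = 23.43.

23.43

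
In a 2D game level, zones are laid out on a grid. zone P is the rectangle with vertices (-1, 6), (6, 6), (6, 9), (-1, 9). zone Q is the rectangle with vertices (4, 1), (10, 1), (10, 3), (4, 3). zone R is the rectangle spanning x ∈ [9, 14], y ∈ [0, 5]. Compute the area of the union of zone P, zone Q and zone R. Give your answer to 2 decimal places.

56.00

By inclusion–exclusion:
Individual areas: |zone P| = 21, |zone Q| = 12, |zone R| = 25.
|zone P∩zone Q| = 0 (no overlap).
|zone P∩zone R| = 0 (no overlap).
|zone Q∩zone R|: x∈[9,10], y∈[1,3] → 1·2 = 2.
|zone P∩zone Q∩zone R| = 0.
|zone P ∪ zone Q ∪ zone R| = 58 − 2 + 0 = 56.00.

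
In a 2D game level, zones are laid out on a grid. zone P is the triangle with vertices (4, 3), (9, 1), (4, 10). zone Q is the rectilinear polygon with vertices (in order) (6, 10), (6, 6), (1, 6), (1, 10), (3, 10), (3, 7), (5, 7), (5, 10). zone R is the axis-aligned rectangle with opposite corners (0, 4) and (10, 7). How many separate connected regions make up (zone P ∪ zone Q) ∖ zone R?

(zone P ∪ zone Q) ∖ zone R splits into 3 disjoint pieces (area 7.5, area 6, area 5.1).

3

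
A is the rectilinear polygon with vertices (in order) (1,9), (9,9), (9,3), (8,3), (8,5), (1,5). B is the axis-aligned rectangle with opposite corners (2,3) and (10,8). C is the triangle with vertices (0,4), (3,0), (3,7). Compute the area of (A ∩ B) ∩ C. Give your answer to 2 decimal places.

1.50

The region (A ∩ B) ∩ C is the polygon with vertices (2,5), (2,6), (3,7), (3,5).
By the shoelace formula its area is 1.50.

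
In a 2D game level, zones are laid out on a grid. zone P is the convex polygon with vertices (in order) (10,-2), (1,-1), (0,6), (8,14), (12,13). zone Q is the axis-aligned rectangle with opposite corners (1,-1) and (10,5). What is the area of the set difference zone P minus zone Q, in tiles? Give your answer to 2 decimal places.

80.00

|zone P| = 134, |zone P∩zone Q| = 54.
|zone P ∖ zone Q| = |zone P| − |zone P∩zone Q| = 134 − 54 = 80.00.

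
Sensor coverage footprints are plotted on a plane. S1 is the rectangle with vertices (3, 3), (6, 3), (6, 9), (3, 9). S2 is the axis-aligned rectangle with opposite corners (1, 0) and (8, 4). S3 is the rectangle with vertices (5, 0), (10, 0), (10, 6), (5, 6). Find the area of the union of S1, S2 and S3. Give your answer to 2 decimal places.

59.00

By inclusion–exclusion:
Individual areas: |S1| = 18, |S2| = 28, |S3| = 30.
|S1∩S2|: x∈[3,6], y∈[3,4] → 3·1 = 3.
|S1∩S3|: x∈[5,6], y∈[3,6] → 1·3 = 3.
|S2∩S3|: x∈[5,8], y∈[0,4] → 3·4 = 12.
|S1∩S2∩S3| = 1.
|S1 ∪ S2 ∪ S3| = 76 − 18 + 1 = 59.00.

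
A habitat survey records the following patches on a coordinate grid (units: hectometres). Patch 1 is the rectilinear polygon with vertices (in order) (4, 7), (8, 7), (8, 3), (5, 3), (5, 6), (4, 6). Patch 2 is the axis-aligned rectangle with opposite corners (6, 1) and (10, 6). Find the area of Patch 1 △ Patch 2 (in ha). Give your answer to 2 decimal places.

21.00

|Patch 1| = 13, |Patch 2| = 20, |Patch 1∩Patch 2| = 6.
|Patch 1 △ Patch 2| = |Patch 1| + |Patch 2| − 2·|Patch 1∩Patch 2| = 13 + 20 − 12 = 21.00.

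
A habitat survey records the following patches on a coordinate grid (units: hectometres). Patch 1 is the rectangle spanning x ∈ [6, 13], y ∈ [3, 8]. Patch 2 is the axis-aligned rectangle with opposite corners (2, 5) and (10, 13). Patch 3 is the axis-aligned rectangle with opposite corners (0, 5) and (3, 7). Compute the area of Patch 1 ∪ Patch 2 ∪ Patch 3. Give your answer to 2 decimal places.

By inclusion–exclusion:
Individual areas: |Patch 1| = 35, |Patch 2| = 64, |Patch 3| = 6.
|Patch 1∩Patch 2|: x∈[6,10], y∈[5,8] → 4·3 = 12.
|Patch 1∩Patch 3| = 0 (no overlap).
|Patch 2∩Patch 3|: x∈[2,3], y∈[5,7] → 1·2 = 2.
|Patch 1∩Patch 2∩Patch 3| = 0.
|Patch 1 ∪ Patch 2 ∪ Patch 3| = 105 − 14 + 0 = 91.00.

91.00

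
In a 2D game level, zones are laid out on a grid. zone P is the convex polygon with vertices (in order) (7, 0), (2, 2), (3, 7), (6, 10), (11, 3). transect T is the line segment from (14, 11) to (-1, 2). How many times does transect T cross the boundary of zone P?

2

The segment meets the boundary at (2.409,4.045), (7.9,7.34).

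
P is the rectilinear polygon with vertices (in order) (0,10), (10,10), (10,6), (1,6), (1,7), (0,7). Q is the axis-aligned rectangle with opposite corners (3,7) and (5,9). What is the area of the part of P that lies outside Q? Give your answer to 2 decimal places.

35.00

|P| = 39, |P∩Q| = 4.
|P ∖ Q| = |P| − |P∩Q| = 39 − 4 = 35.00.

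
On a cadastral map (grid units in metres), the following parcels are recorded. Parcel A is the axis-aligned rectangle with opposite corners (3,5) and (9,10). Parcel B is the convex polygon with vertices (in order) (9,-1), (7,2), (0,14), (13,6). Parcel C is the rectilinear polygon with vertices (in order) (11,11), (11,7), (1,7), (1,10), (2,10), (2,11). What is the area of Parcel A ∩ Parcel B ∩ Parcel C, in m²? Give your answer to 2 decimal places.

15.07

The intersection is the polygon with vertices (3,8.857), (3,10), (6.5,10), (9,8.461), (9,7), (4.083,7).
By the shoelace formula its area is 15.07.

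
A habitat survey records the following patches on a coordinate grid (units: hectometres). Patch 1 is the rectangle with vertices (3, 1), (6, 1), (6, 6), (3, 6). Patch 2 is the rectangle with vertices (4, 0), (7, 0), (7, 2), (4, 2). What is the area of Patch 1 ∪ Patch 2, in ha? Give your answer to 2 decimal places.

19.00

By inclusion–exclusion:
Individual areas: |Patch 1| = 15, |Patch 2| = 6.
|Patch 1∩Patch 2|: x∈[4,6], y∈[1,2] → 2·1 = 2.
|Patch 1 ∪ Patch 2| = 21 − 2 = 19.00.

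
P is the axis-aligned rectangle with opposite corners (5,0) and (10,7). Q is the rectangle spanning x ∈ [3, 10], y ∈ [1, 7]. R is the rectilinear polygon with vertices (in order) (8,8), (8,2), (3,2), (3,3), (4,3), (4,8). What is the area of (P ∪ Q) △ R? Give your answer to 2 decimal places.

30.00

|P ∪ Q| = 47.
|(P ∪ Q) ∩ R| = 21.
|(P ∪ Q) △ R| = 47 + 25 − 42 = 30.00.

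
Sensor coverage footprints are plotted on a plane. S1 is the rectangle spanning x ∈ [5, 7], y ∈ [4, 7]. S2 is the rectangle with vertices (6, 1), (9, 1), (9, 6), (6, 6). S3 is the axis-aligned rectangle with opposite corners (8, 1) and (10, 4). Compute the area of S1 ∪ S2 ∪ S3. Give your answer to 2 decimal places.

By inclusion–exclusion:
Individual areas: |S1| = 6, |S2| = 15, |S3| = 6.
|S1∩S2|: x∈[6,7], y∈[4,6] → 1·2 = 2.
|S1∩S3| = 0 (no overlap).
|S2∩S3|: x∈[8,9], y∈[1,4] → 1·3 = 3.
|S1∩S2∩S3| = 0.
|S1 ∪ S2 ∪ S3| = 27 − 5 + 0 = 22.00.

22.00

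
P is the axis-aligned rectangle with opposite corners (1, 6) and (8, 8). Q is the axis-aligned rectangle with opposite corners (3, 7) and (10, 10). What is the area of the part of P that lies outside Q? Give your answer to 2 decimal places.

9.00

|P∩Q|: x∈[3,8], y∈[7,8] → 5·1 = 5.
|P| = 14.
|P ∖ Q| = |P| − |P∩Q| = 14 − 5 = 9.00.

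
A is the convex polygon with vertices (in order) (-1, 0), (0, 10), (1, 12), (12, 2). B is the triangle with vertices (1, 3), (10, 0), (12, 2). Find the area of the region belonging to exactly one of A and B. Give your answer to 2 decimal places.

77.26

|A| = 80, |B| = 12, |A∩B| = 7.3684.
|A △ B| = |A| + |B| − 2·|A∩B| = 80 + 12 − 14.7368 = 77.26.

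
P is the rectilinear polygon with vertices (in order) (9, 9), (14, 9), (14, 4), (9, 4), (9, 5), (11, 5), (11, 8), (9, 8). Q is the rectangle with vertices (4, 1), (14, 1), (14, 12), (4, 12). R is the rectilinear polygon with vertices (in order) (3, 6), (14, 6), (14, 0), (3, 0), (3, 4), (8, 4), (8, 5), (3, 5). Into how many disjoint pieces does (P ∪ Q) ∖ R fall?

2

(P ∪ Q) ∖ R splits into 2 disjoint pieces (area 4, area 60).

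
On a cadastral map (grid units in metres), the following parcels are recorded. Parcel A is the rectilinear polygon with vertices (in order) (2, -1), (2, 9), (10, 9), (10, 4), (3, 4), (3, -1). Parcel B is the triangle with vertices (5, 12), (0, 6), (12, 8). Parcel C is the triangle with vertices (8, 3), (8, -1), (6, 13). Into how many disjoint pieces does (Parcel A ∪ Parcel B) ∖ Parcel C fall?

(Parcel A ∪ Parcel B) ∖ Parcel C splits into 2 disjoint pieces (area 39.1246, area 18.7978).

2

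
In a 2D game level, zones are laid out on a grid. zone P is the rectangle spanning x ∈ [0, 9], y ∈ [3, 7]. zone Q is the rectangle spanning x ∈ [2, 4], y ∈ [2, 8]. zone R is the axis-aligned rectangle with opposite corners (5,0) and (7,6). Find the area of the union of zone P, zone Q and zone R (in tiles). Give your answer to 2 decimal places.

46.00

By inclusion–exclusion:
Individual areas: |zone P| = 36, |zone Q| = 12, |zone R| = 12.
|zone P∩zone Q|: x∈[2,4], y∈[3,7] → 2·4 = 8.
|zone P∩zone R|: x∈[5,7], y∈[3,6] → 2·3 = 6.
|zone Q∩zone R| = 0 (no overlap).
|zone P∩zone Q∩zone R| = 0.
|zone P ∪ zone Q ∪ zone R| = 60 − 14 + 0 = 46.00.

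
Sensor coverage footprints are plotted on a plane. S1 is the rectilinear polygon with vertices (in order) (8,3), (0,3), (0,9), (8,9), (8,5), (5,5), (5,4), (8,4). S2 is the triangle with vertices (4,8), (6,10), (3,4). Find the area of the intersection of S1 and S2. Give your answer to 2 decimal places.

2.75

The intersection is the polygon with vertices (5.5,9), (3,4), (4,8), (5,9).
By the shoelace formula its area is 2.75.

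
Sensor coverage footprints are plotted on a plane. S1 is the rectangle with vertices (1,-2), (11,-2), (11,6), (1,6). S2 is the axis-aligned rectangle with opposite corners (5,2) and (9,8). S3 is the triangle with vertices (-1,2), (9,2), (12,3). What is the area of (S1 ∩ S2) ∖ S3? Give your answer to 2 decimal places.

|S1 ∩ S2| = 16.
|(S1 ∩ S2) ∩ S3| = 2.4615.
|(S1 ∩ S2) ∖ S3| = 16 − 2.4615 = 13.54.

13.54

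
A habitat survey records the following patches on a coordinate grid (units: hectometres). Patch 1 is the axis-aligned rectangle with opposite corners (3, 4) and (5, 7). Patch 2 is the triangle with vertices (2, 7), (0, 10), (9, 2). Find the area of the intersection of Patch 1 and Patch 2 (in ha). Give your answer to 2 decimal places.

The intersection is the polygon with vertices (5,4.857), (3,6.286), (3,7), (3.375,7), (5,5.556).
By the shoelace formula its area is 1.68.

1.68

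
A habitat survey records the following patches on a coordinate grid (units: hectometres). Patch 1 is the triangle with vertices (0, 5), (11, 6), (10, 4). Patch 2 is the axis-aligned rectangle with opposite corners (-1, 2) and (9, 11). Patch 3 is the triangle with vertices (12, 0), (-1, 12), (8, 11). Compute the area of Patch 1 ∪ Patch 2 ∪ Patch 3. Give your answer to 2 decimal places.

By inclusion–exclusion:
Individual areas: |Patch 1| = 10.5, |Patch 2| = 90, |Patch 3| = 47.5.
|Patch 1∩Patch 2| = 7.7318.
|Patch 1∩Patch 3| = 5.5292.
|Patch 2∩Patch 3| = 35.3205.
|Patch 1∩Patch 2∩Patch 3| = 3.5081.
|Patch 1 ∪ Patch 2 ∪ Patch 3| = 148 − 48.5815 + 3.5081 = 102.93.

102.93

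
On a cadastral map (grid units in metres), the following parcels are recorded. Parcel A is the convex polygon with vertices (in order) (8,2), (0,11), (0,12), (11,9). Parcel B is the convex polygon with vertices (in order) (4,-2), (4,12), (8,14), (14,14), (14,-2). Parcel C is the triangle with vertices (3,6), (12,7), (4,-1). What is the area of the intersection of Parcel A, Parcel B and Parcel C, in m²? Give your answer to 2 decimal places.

12.45

The intersection is the polygon with vertices (8.75,3.75), (7.529,2.529), (4.315,6.146), (10.05,6.783).
By the shoelace formula its area is 12.45.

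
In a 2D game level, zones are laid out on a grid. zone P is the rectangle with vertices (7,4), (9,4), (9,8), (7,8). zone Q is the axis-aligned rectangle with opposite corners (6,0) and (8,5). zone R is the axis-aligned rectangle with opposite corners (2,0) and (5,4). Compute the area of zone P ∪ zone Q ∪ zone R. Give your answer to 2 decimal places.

29.00

By inclusion–exclusion:
Individual areas: |zone P| = 8, |zone Q| = 10, |zone R| = 12.
|zone P∩zone Q|: x∈[7,8], y∈[4,5] → 1·1 = 1.
|zone P∩zone R| = 0 (no overlap).
|zone Q∩zone R| = 0 (no overlap).
|zone P∩zone Q∩zone R| = 0.
|zone P ∪ zone Q ∪ zone R| = 30 − 1 + 0 = 29.00.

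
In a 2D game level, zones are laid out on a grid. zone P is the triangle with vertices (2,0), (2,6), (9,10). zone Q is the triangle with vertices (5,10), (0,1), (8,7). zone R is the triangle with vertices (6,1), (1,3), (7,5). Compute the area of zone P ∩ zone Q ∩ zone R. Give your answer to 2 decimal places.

0.83

The intersection is the polygon with vertices (2.087,2.565), (2,2.6), (2,3.333), (4,4).
By the shoelace formula its area is 0.83.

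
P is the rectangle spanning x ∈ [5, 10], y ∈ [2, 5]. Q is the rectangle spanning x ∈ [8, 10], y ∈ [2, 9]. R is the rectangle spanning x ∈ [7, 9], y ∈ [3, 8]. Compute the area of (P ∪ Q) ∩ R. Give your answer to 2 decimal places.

7.00

The region (P ∪ Q) ∩ R is the polygon with vertices (8,5), (8,8), (9,8), (9,3), (7,3), (7,5).
By the shoelace formula its area is 7.00.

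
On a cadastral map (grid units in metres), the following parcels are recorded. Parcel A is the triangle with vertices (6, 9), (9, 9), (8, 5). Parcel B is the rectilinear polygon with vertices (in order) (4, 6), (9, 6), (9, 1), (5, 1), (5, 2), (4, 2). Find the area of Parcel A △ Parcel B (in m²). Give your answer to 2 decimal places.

29.25

|Parcel A| = 6, |Parcel B| = 24, |Parcel A∩Parcel B| = 0.375.
|Parcel A △ Parcel B| = |Parcel A| + |Parcel B| − 2·|Parcel A∩Parcel B| = 6 + 24 − 0.75 = 29.25.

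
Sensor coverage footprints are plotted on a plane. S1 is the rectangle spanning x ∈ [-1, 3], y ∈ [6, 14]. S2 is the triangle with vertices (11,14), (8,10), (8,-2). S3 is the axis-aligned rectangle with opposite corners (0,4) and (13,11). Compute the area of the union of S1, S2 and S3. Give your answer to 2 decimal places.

113.91

By inclusion–exclusion:
Individual areas: |S1| = 32, |S2| = 18, |S3| = 91.
|S1∩S2| = 0.
|S1∩S3|: x∈[0,3], y∈[6,11] → 3·5 = 15.
|S2∩S3| = 12.0938.
|S1∩S2∩S3| = 0.
|S1 ∪ S2 ∪ S3| = 141 − 27.0938 + 0 = 113.91.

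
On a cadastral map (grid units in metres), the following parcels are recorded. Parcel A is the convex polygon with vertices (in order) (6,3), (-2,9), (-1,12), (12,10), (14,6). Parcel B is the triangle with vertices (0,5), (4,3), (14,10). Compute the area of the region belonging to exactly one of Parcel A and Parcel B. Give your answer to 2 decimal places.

|Parcel A| = 85.5, |Parcel B| = 24, |Parcel A∩Parcel B| = 17.6157.
|Parcel A △ Parcel B| = |Parcel A| + |Parcel B| − 2·|Parcel A∩Parcel B| = 85.5 + 24 − 35.2315 = 74.27.

74.27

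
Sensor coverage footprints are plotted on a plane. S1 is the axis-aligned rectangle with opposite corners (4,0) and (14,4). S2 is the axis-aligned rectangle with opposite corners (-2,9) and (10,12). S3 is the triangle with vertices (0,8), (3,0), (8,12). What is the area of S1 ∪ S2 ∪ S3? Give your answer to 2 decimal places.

106.34

By inclusion–exclusion:
Individual areas: |S1| = 40, |S2| = 36, |S3| = 38.
|S1∩S2| = 0 (no overlap).
|S1∩S3| = 0.5333.
|S2∩S3| = 7.125.
|S1∩S2∩S3| = 0.
|S1 ∪ S2 ∪ S3| = 114 − 7.6583 + 0 = 106.34.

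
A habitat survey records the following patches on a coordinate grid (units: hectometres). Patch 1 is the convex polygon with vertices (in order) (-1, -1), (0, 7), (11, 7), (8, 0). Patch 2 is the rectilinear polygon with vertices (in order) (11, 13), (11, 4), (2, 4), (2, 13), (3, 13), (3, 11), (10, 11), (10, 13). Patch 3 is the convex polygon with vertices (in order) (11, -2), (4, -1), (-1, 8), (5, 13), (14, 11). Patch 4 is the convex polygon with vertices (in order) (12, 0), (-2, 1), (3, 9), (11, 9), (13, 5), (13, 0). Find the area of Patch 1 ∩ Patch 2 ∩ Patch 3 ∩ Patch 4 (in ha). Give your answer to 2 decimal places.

25.07

The intersection is the polygon with vertices (2,4), (2,7), (11,7), (9.714,4).
By the shoelace formula its area is 25.07.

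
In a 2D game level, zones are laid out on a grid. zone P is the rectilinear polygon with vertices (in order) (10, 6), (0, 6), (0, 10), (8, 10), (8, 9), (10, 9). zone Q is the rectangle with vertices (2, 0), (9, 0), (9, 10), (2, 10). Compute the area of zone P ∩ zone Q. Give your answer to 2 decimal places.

27.00

The intersection is the polygon with vertices (2,6), (2,10), (8,10), (8,9), (9,9), (9,6).
By the shoelace formula its area is 27.00.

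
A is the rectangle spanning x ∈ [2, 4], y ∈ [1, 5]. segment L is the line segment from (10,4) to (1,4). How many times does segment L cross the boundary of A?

The segment meets the boundary at (2,4), (4,4).

2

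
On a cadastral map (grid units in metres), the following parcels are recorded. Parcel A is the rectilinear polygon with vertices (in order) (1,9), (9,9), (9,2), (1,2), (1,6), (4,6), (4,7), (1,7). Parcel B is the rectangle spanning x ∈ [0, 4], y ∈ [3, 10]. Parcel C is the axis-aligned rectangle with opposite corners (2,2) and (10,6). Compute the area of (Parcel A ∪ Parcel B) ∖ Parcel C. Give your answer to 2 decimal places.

38.00

|Parcel A ∪ Parcel B| = 66.
|(Parcel A ∪ Parcel B) ∩ Parcel C| = 28.
|(Parcel A ∪ Parcel B) ∖ Parcel C| = 66 − 28 = 38.00.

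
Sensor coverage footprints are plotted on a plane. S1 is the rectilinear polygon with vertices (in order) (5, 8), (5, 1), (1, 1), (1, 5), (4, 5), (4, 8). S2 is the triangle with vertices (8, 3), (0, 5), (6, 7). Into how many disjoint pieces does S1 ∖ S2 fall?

S1 ∖ S2 splits into 2 disjoint pieces (area 1.5, area 13).

2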